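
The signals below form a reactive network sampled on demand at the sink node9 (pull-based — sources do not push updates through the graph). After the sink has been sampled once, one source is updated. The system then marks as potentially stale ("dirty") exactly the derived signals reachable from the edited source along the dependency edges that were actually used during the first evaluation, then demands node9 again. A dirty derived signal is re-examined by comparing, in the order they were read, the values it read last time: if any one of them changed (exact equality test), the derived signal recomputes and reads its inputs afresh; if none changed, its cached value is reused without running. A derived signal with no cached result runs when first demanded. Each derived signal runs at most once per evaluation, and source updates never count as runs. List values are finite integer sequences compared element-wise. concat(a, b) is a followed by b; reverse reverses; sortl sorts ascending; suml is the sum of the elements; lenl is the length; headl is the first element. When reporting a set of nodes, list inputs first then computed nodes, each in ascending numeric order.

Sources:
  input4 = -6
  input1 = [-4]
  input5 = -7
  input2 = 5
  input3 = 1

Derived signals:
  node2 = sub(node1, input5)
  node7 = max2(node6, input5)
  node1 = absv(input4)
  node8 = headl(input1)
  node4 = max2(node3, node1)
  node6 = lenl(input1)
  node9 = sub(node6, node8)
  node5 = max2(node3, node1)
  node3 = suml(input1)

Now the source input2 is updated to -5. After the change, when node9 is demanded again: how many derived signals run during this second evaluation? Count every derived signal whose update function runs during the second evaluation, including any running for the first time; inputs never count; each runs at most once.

Initial pass — values computed on the first demand:
  node6 = lenl([-4]) = 1
  node8 = headl([-4]) = -4
  node9 = sub(1, -4) = 5

Second demand — change propagation:
  no demanded computation ever read input2, so the edit dirties nothing and nothing runs.

The important point: nothing the output needs ever reads input2, so the edit is invisible to it.

Run set: none (0 run).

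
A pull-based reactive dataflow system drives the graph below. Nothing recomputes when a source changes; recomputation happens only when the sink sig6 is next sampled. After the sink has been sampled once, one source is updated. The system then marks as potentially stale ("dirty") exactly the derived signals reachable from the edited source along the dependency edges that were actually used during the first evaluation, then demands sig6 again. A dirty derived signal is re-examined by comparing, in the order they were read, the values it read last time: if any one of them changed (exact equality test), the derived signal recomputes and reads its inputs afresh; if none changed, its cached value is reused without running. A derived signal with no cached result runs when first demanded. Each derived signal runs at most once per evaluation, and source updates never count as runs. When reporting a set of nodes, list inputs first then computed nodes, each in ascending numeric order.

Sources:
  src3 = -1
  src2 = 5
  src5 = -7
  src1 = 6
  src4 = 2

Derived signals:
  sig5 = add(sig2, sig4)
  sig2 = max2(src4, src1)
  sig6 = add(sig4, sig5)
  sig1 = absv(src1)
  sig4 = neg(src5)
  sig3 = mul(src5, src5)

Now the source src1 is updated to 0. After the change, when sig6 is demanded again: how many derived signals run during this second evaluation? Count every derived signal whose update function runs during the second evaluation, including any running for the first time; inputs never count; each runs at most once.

Derived signals that run: sig2, sig5, sig6 — 3 in total.

First evaluation (everything demanded from the output):
  sig2 = max2(2, 6) = 6
  sig4 = neg(-7) = 7
  sig5 = add(6, 7) = 13
  sig6 = add(7, 13) = 20

Propagation after the edit:
  sig2: runs — src1 6->0; result 2.
  sig5: runs — sig2 6->2; result 9.
  sig6: runs — sig5 13->9; result 16.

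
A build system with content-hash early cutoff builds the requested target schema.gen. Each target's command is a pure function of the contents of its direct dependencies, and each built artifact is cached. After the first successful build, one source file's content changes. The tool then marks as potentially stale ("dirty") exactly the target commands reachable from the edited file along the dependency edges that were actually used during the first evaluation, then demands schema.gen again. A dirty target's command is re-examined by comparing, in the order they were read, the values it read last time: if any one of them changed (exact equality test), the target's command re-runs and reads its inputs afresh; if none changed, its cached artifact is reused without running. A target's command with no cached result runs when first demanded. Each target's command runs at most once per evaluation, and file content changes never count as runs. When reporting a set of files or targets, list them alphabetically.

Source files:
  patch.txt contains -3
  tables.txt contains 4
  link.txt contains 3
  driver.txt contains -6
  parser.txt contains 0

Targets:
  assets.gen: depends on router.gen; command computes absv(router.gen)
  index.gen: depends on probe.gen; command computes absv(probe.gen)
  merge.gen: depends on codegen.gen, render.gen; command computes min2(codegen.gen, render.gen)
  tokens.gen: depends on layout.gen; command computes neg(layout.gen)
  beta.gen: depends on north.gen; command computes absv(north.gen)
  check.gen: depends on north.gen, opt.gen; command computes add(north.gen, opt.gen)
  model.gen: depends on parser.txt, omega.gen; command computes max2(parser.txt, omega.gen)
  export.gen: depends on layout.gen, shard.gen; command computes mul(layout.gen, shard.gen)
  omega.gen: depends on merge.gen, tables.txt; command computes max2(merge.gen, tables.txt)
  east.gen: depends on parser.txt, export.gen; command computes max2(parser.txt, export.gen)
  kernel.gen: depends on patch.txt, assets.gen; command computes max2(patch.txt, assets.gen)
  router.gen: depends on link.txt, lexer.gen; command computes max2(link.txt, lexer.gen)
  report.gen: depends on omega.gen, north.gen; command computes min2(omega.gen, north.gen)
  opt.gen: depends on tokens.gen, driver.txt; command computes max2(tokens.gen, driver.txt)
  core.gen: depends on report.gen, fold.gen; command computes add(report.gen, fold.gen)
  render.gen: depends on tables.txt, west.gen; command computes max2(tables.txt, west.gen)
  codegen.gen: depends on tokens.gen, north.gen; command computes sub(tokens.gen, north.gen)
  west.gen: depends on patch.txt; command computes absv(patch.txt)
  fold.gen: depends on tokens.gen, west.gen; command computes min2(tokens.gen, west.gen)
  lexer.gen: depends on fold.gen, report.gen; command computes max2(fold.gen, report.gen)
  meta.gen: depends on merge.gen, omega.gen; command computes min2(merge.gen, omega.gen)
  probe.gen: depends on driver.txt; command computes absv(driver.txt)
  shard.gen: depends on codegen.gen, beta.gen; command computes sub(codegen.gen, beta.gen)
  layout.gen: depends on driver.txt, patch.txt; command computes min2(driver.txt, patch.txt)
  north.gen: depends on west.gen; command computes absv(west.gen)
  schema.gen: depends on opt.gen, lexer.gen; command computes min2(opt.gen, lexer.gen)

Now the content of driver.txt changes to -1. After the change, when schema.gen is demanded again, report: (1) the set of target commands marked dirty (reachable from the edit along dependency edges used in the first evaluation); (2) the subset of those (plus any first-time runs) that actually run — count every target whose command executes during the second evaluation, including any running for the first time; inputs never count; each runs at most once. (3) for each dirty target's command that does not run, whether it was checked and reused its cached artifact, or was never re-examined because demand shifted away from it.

Marked dirty: codegen.gen, fold.gen, layout.gen, lexer.gen, merge.gen, omega.gen, opt.gen, report.gen, schema.gen, tokens.gen.
Target commands that run: codegen.gen, fold.gen, layout.gen, merge.gen, omega.gen, opt.gen, schema.gen, tokens.gen — 8 in total.
Checked but reused from cache: lexer.gen, report.gen.
Key observation: the cutoff stops propagation at report.gen — its inputs' values are unchanged, so it reuses its cache.

First evaluation (everything demanded from the output):
  layout.gen = min2(-6, -3) = -6
  tokens.gen = neg(-6) = 6
  opt.gen = max2(6, -6) = 6
  west.gen = absv(-3) = 3
  fold.gen = min2(6, 3) = 3
  north.gen = absv(3) = 3
  codegen.gen = sub(6, 3) = 3
  render.gen = max2(4, 3) = 4
  merge.gen = min2(3, 4) = 3
  omega.gen = max2(3, 4) = 4
  report.gen = min2(4, 3) = 3
  lexer.gen = max2(3, 3) = 3
  schema.gen = min2(6, 3) = 3

Propagation after the edit:
  layout.gen: runs — driver.txt -6->-1; result -3.
  tokens.gen: runs — layout.gen -6->-3; result 3.
  codegen.gen: runs — tokens.gen 6->3; result 0.
  fold.gen: runs — tokens.gen 6->3; result 3 (same value as before).
  merge.gen: runs — codegen.gen 3->0; result 0.
  omega.gen: runs — merge.gen 3->0; result 4 (same value as before).
  opt.gen: runs — tokens.gen 6->3; driver.txt -6->-1; result 3.
  report.gen: checked — values it read are unchanged (omega.gen unchanged, north.gen unchanged); reused cached 3 without running.
  lexer.gen: checked — values it read are unchanged (fold.gen unchanged, report.gen unchanged); reused cached 3 without running.
  schema.gen: runs — opt.gen 6->3; result 3 (same value as before).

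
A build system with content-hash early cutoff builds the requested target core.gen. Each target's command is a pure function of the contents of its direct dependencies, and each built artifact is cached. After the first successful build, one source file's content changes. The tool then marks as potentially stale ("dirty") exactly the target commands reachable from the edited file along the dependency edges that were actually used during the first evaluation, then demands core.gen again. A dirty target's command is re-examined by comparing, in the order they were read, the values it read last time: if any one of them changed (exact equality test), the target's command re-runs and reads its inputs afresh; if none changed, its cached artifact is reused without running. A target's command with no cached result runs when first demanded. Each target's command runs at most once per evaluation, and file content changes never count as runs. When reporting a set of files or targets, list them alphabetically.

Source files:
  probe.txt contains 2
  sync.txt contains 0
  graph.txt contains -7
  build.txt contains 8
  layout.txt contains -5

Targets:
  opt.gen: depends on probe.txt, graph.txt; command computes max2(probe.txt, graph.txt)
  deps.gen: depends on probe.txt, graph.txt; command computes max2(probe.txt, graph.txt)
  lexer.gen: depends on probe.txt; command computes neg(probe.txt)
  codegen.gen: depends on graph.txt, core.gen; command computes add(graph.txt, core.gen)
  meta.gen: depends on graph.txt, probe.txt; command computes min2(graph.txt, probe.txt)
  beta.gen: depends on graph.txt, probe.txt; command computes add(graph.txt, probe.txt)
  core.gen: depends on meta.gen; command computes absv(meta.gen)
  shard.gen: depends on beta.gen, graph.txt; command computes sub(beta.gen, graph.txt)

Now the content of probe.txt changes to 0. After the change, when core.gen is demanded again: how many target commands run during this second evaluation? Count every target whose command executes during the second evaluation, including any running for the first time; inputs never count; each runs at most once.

First evaluation (everything demanded from the output):
  meta.gen = min2(-7, 2) = -7
  core.gen = absv(-7) = 7

Propagation after the edit:
  meta.gen: runs — probe.txt 2->0; result -7 (same value as before).
  core.gen: checked — values it read are unchanged (meta.gen unchanged); reused cached 7 without running.

Key observation: the change is absorbed at meta.gen — it re-runs but produces the same value, and the output's value is unchanged.

Target commands that run: meta.gen — 1 in total.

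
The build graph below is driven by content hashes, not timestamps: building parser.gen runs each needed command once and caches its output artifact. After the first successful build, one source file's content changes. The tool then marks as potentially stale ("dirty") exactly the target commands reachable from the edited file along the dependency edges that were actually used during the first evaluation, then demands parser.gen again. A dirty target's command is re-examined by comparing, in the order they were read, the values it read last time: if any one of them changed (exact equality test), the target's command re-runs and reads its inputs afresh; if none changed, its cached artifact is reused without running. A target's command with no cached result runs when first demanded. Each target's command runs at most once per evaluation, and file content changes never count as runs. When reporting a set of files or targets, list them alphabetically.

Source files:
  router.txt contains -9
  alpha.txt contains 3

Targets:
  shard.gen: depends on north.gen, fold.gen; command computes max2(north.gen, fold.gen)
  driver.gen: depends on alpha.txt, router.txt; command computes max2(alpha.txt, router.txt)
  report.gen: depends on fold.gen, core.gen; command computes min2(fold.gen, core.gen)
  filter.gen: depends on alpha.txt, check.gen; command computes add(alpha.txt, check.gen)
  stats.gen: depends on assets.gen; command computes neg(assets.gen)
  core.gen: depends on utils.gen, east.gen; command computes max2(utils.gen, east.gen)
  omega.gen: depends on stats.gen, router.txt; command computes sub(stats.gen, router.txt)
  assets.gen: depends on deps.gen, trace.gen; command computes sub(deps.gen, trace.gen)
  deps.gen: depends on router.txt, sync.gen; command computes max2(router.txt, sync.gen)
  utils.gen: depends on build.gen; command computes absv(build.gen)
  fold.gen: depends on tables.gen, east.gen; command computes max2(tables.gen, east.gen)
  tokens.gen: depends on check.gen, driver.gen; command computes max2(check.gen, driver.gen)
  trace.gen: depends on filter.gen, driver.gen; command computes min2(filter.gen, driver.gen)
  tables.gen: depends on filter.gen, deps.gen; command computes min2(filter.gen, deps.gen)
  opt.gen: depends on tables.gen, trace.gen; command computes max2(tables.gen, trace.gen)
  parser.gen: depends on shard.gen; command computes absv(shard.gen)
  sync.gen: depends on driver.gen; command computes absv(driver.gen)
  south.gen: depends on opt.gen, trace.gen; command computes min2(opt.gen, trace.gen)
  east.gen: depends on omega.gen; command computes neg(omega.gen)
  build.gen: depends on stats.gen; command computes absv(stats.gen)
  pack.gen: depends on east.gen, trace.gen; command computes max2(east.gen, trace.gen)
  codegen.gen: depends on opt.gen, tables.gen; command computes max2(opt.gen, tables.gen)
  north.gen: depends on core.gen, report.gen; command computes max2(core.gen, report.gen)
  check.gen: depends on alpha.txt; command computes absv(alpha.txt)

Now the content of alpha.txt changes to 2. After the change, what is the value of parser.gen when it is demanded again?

Initial pass — values computed on the first demand:
  check.gen = absv(3) = 3
  driver.gen = max2(3, -9) = 3
  filter.gen = add(3, 3) = 6
  sync.gen = absv(3) = 3
  deps.gen = max2(-9, 3) = 3
  tables.gen = min2(6, 3) = 3
  trace.gen = min2(6, 3) = 3
  assets.gen = sub(3, 3) = 0
  stats.gen = neg(0) = 0
  build.gen = absv(0) = 0
  omega.gen = sub(0, -9) = 9
  east.gen = neg(9) = -9
  fold.gen = max2(3, -9) = 3
  utils.gen = absv(0) = 0
  core.gen = max2(0, -9) = 0
  report.gen = min2(3, 0) = 0
  north.gen = max2(0, 0) = 0
  shard.gen = max2(0, 3) = 3
  parser.gen = absv(3) = 3

Second demand — change propagation:
  check.gen: re-runs because alpha.txt 3->2; new result 2.
  driver.gen: re-runs because alpha.txt 3->2; new result 2.
  filter.gen: re-runs because alpha.txt 3->2; check.gen 3->2; new result 4.
  sync.gen: re-runs because driver.gen 3->2; new result 2.
  deps.gen: re-runs because sync.gen 3->2; new result 2.
  tables.gen: re-runs because filter.gen 6->4; deps.gen 3->2; new result 2.
  trace.gen: re-runs because filter.gen 6->4; driver.gen 3->2; new result 2.
  assets.gen: re-runs because deps.gen 3->2; trace.gen 3->2; new result 0 (unchanged).
  stats.gen: re-examined; everything it read last time is the same (assets.gen unchanged) — cache 0 kept, no run.
  build.gen: re-examined; everything it read last time is the same (stats.gen unchanged) — cache 0 kept, no run.
  omega.gen: re-examined; everything it read last time is the same (stats.gen unchanged, router.txt unchanged) — cache 9 kept, no run.
  east.gen: re-examined; everything it read last time is the same (omega.gen unchanged) — cache -9 kept, no run.
  fold.gen: re-runs because tables.gen 3->2; new result 2.
  utils.gen: re-examined; everything it read last time is the same (build.gen unchanged) — cache 0 kept, no run.
  core.gen: re-examined; everything it read last time is the same (utils.gen unchanged, east.gen unchanged) — cache 0 kept, no run.
  report.gen: re-runs because fold.gen 3->2; new result 0 (unchanged).
  north.gen: re-examined; everything it read last time is the same (core.gen unchanged, report.gen unchanged) — cache 0 kept, no run.
  shard.gen: re-runs because fold.gen 3->2; new result 2.
  parser.gen: re-runs because shard.gen 3->2; new result 2.

The important point: at stats.gen every value read last time is unchanged, so the dirty flag clears without a run.

parser.gen now evaluates to 2.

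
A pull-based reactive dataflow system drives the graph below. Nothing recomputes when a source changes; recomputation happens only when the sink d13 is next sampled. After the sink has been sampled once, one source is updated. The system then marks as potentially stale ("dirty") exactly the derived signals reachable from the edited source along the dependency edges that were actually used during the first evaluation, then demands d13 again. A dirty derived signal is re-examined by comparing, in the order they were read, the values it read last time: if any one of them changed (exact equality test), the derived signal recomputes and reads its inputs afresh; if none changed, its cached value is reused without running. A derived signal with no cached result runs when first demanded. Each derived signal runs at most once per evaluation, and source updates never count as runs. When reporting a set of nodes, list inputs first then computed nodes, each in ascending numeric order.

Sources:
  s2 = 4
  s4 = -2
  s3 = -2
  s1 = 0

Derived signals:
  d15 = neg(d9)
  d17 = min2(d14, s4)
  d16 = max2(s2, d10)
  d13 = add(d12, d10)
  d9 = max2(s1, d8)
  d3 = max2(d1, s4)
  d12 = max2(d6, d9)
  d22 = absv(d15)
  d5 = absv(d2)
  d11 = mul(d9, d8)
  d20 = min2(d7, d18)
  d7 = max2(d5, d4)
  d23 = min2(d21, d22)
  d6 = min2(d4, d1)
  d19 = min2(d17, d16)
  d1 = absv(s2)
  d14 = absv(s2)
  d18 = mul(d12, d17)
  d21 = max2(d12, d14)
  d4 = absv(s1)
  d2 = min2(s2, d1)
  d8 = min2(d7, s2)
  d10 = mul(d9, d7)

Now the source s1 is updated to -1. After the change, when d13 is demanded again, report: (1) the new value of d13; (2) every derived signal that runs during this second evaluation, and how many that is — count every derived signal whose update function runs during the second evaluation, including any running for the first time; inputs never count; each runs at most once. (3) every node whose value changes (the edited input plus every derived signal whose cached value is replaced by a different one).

New value of d13: 20.
Derived signals that run: d4, d6, d7, d9, d12 — 5 in total.
Values that change: s1, d4, d6.
Key observation: the cutoff stops propagation at d8 — its inputs' values are unchanged, so it reuses its cache.

First evaluation (everything demanded from the output):
  d1 = absv(4) = 4
  d2 = min2(4, 4) = 4
  d4 = absv(0) = 0
  d5 = absv(4) = 4
  d6 = min2(0, 4) = 0
  d7 = max2(4, 0) = 4
  d8 = min2(4, 4) = 4
  d9 = max2(0, 4) = 4
  d10 = mul(4, 4) = 16
  d12 = max2(0, 4) = 4
  d13 = add(4, 16) = 20

Propagation after the edit:
  d4: runs — s1 0->-1; result 1.
  d6: runs — d4 0->1; result 1.
  d7: runs — d4 0->1; result 4 (same value as before).
  d8: checked — values it read are unchanged (d7 unchanged, s2 unchanged); reused cached 4 without running.
  d9: runs — s1 0->-1; result 4 (same value as before).
  d10: checked — values it read are unchanged (d9 unchanged, d7 unchanged); reused cached 16 without running.
  d12: runs — d6 0->1; result 4 (same value as before).
  d13: checked — values it read are unchanged (d12 unchanged, d10 unchanged); reused cached 20 without running.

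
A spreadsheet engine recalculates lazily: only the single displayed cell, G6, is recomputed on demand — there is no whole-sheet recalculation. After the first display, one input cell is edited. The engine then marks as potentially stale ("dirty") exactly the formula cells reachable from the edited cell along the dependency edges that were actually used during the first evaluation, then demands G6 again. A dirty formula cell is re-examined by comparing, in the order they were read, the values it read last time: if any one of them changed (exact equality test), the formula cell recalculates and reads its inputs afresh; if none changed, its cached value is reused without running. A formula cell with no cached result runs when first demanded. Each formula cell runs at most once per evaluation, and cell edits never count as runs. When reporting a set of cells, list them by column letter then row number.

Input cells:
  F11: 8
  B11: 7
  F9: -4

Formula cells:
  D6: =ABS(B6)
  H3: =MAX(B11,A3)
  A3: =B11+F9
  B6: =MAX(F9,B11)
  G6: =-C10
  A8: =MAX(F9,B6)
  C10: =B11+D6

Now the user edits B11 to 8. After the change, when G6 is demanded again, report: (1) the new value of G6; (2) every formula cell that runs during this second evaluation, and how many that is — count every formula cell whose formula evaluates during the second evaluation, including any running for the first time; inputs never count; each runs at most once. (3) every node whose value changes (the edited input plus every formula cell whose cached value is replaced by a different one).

New value of G6: -16.
Formula cells that run: B6, C10, D6, G6 — 4 in total.
Values that change: B6, B11, C10, D6, G6.

First evaluation (everything demanded from the output):
  B6 = MAX(-4, 7) = 7
  D6 = ABS(7) = 7
  C10 = 7 + 7 = 14
  G6 = -(14) = -14

Propagation after the edit:
  B6: runs — B11 7->8; result 8.
  D6: runs — B6 7->8; result 8.
  C10: runs — B11 7->8; D6 7->8; result 16.
  G6: runs — C10 14->16; result -16.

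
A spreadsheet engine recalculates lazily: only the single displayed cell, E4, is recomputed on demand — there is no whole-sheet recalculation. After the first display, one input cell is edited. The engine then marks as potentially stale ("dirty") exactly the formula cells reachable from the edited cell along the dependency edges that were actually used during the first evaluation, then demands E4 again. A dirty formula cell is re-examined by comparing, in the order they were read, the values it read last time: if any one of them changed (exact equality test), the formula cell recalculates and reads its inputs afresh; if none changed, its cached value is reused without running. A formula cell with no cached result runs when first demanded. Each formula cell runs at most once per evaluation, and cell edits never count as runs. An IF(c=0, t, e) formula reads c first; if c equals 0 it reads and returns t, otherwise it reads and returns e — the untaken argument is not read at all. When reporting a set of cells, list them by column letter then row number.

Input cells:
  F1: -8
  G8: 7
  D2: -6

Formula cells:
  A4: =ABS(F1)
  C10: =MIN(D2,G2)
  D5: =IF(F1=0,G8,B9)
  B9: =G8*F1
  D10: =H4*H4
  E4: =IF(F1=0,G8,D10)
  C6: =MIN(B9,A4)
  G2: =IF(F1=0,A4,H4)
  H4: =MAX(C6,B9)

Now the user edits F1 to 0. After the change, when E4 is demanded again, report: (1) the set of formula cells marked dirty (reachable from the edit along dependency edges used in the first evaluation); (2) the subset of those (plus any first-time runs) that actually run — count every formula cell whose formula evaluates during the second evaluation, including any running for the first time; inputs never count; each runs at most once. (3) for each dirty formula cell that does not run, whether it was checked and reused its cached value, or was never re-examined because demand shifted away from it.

Marked dirty: A4, B9, C6, D10, E4, H4.
Formula cells that run: E4 — 1 in total.
Never re-examined (demand shifted away): A4, B9, C6, D10, H4.
Key observation: a condition flipped, so demand moved to the other branch — A4, B9, C6, D10, H4 are never re-examined.

First evaluation (everything demanded from the output):
  A4 = ABS(-8) = 8
  B9 = 7 * -8 = -56
  C6 = MIN(-56, 8) = -56
  H4 = MAX(-56, -56) = -56
  D10 = -56 * -56 = 3136
  E4 = IF(F1=0: F1=-8 -> else branch D10) = 3136

Propagation after the edit:
  A4: marked dirty but never re-examined — demand shifted away from it.
  B9: marked dirty but never re-examined — demand shifted away from it.
  C6: marked dirty but never re-examined — demand shifted away from it.
  H4: marked dirty but never re-examined — demand shifted away from it.
  D10: marked dirty but never re-examined — demand shifted away from it.
  E4: runs — F1 -8->0; result 7.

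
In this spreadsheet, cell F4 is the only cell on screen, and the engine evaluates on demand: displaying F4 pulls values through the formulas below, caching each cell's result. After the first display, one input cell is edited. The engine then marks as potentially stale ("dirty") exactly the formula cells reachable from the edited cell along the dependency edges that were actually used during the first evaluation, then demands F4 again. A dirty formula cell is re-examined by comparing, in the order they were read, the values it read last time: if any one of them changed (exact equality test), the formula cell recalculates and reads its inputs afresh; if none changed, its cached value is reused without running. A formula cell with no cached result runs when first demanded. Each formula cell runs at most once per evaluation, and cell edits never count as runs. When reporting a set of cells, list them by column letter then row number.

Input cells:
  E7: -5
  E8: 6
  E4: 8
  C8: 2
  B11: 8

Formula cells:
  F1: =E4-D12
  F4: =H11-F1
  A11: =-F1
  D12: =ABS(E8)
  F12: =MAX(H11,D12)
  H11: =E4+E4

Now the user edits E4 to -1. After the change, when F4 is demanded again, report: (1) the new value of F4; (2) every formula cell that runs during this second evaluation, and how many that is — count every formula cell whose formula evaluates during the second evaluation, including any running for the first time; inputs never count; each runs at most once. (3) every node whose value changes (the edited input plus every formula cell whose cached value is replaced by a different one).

F4 now evaluates to 5.
Run set: F1, F4, H11 (3 run).
Changed values: E4, F1, F4, H11.

Initial pass — values computed on the first demand:
  D12 = ABS(6) = 6
  F1 = 8 - 6 = 2
  H11 = 8 + 8 = 16
  F4 = 16 - 2 = 14

Second demand — change propagation:
  F1: re-runs because E4 8->-1; new result -7.
  H11: re-runs because E4 8->-1; E4 8->-1; new result -2.
  F4: re-runs because H11 16->-2; F1 2->-7; new result 5.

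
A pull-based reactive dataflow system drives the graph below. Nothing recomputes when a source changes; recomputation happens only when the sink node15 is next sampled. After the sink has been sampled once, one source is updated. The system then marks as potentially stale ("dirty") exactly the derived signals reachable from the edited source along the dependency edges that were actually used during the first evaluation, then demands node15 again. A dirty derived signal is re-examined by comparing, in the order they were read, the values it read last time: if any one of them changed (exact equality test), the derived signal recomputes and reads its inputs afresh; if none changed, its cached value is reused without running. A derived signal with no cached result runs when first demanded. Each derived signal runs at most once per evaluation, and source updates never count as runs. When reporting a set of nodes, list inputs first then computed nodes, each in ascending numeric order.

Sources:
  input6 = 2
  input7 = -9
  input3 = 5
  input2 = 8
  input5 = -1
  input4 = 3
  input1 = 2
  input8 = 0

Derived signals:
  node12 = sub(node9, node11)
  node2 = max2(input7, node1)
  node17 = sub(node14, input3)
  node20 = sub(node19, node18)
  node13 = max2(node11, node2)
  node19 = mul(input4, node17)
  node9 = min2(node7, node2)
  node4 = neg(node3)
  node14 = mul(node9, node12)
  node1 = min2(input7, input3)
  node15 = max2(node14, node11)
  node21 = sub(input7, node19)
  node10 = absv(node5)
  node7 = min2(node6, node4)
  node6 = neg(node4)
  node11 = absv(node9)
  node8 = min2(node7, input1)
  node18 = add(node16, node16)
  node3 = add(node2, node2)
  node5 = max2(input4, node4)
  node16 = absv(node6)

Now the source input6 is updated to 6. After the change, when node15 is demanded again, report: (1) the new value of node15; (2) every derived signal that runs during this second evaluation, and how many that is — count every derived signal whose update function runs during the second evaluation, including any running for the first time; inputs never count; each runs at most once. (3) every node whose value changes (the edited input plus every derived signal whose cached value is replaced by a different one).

First evaluation (everything demanded from the output):
  node1 = min2(-9, 5) = -9
  node2 = max2(-9, -9) = -9
  node3 = add(-9, -9) = -18
  node4 = neg(-18) = 18
  node6 = neg(18) = -18
  node7 = min2(-18, 18) = -18
  node9 = min2(-18, -9) = -18
  node11 = absv(-18) = 18
  node12 = sub(-18, 18) = -36
  node14 = mul(-18, -36) = 648
  node15 = max2(648, 18) = 648

Propagation after the edit:
  input6 feeds no computation that the output demands — nothing is marked dirty and nothing runs.

Key observation: input6 is never demanded by the output, so the edit triggers no recomputation at all.

New value of node15: 648.
Derived signals that run: none — 0 in total.
Values that change: input6.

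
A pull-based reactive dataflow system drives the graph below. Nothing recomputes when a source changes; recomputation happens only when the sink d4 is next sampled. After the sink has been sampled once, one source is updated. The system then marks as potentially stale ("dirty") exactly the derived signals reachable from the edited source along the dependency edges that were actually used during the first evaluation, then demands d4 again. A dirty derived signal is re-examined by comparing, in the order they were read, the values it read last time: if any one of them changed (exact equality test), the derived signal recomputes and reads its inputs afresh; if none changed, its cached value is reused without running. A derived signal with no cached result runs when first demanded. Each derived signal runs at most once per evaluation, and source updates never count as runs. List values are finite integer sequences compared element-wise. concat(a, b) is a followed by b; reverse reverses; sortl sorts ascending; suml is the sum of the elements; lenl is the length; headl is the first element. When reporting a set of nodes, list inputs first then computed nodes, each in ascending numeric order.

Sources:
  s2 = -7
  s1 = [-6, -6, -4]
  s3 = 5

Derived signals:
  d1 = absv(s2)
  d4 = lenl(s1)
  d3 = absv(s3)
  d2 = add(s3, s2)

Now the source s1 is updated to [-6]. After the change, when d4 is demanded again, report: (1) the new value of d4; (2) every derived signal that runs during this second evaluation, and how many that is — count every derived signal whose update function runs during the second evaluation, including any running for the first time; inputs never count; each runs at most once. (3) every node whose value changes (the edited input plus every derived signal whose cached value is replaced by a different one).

First evaluation (everything demanded from the output):
  d4 = lenl([-6, -6, -4]) = 3

Propagation after the edit:
  d4: runs — s1 [-6, -6, -4]->[-6]; result 1.

New value of d4: 1.
Derived signals that run: d4 — 1 in total.
Values that change: s1, d4.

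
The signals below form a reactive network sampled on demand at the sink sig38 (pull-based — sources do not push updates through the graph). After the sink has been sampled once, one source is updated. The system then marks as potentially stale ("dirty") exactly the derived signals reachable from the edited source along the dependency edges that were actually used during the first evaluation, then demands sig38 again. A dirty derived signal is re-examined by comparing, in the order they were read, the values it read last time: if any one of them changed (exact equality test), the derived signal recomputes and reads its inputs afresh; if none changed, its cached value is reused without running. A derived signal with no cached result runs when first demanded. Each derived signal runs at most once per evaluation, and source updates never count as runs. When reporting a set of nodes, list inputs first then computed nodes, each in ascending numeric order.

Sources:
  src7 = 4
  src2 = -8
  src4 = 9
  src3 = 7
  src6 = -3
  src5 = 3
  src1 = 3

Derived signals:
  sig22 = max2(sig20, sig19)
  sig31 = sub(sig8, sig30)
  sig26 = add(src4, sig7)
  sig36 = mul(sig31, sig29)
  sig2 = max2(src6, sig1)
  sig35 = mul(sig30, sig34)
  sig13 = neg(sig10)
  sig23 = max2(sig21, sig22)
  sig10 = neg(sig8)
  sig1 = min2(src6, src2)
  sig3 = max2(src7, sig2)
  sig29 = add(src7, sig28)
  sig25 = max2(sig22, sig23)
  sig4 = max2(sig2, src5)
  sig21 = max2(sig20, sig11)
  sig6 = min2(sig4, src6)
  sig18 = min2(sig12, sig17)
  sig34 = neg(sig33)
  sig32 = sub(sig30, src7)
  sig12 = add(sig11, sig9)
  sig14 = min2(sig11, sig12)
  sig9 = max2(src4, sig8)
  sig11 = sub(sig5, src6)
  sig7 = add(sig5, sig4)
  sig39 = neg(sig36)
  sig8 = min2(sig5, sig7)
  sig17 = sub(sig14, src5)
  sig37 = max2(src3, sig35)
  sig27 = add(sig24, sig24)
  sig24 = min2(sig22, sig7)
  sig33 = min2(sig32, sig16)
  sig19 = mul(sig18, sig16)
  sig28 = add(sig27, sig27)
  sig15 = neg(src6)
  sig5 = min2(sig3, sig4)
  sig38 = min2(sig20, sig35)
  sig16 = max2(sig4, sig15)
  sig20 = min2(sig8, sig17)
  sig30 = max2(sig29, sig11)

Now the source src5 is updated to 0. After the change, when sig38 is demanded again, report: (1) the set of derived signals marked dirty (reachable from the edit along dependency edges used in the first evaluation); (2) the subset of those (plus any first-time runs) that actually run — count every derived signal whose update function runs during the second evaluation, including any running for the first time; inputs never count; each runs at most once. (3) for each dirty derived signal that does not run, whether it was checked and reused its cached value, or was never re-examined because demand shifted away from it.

Initial pass — values computed on the first demand:
  sig1 = min2(-3, -8) = -8
  sig2 = max2(-3, -8) = -3
  sig3 = max2(4, -3) = 4
  sig4 = max2(-3, 3) = 3
  sig5 = min2(4, 3) = 3
  sig7 = add(3, 3) = 6
  sig8 = min2(3, 6) = 3
  sig9 = max2(9, 3) = 9
  sig11 = sub(3, -3) = 6
  sig12 = add(6, 9) = 15
  sig14 = min2(6, 15) = 6
  sig15 = neg(-3) = 3
  sig16 = max2(3, 3) = 3
  sig17 = sub(6, 3) = 3
  sig18 = min2(15, 3) = 3
  sig19 = mul(3, 3) = 9
  sig20 = min2(3, 3) = 3
  sig22 = max2(3, 9) = 9
  sig24 = min2(9, 6) = 6
  sig27 = add(6, 6) = 12
  sig28 = add(12, 12) = 24
  sig29 = add(4, 24) = 28
  sig30 = max2(28, 6) = 28
  sig32 = sub(28, 4) = 24
  sig33 = min2(24, 3) = 3
  sig34 = neg(3) = -3
  sig35 = mul(28, -3) = -84
  sig38 = min2(3, -84) = -84

Second demand — change propagation:
  sig4: re-runs because src5 3->0; new result 0.
  sig5: re-runs because sig4 3->0; new result 0.
  sig7: re-runs because sig5 3->0; sig4 3->0; new result 0.
  sig8: re-runs because sig5 3->0; sig7 6->0; new result 0.
  sig9: re-runs because sig8 3->0; new result 9 (unchanged).
  sig11: re-runs because sig5 3->0; new result 3.
  sig12: re-runs because sig11 6->3; new result 12.
  sig14: re-runs because sig11 6->3; sig12 15->12; new result 3.
  sig16: re-runs because sig4 3->0; new result 3 (unchanged).
  sig17: re-runs because sig14 6->3; src5 3->0; new result 3 (unchanged).
  sig18: re-runs because sig12 15->12; new result 3 (unchanged).
  sig19: re-examined; everything it read last time is the same (sig18 unchanged, sig16 unchanged) — cache 9 kept, no run.
  sig20: re-runs because sig8 3->0; new result 0.
  sig22: re-runs because sig20 3->0; new result 9 (unchanged).
  sig24: re-runs because sig7 6->0; new result 0.
  sig27: re-runs because sig24 6->0; sig24 6->0; new result 0.
  sig28: re-runs because sig27 12->0; sig27 12->0; new result 0.
  sig29: re-runs because sig28 24->0; new result 4.
  sig30: re-runs because sig29 28->4; sig11 6->3; new result 4.
  sig32: re-runs because sig30 28->4; new result 0.
  sig33: re-runs because sig32 24->0; new result 0.
  sig34: re-runs because sig33 3->0; new result 0.
  sig35: re-runs because sig30 28->4; sig34 -3->0; new result 0.
  sig38: re-runs because sig20 3->0; sig35 -84->0; new result 0.

The important point: at sig19 every value read last time is unchanged, so the dirty flag clears without a run.

Dirty set: sig4, sig5, sig7, sig8, sig9, sig11, sig12, sig14, sig16, sig17, sig18, sig19, sig20, sig22, sig24, sig27, sig28, sig29, sig30, sig32, sig33, sig34, sig35, sig38.
Run set: sig4, sig5, sig7, sig8, sig9, sig11, sig12, sig14, sig16, sig17, sig18, sig20, sig22, sig24, sig27, sig28, sig29, sig30, sig32, sig33, sig34, sig35, sig38 (23 run).
Re-examined without running (cache reused): sig19.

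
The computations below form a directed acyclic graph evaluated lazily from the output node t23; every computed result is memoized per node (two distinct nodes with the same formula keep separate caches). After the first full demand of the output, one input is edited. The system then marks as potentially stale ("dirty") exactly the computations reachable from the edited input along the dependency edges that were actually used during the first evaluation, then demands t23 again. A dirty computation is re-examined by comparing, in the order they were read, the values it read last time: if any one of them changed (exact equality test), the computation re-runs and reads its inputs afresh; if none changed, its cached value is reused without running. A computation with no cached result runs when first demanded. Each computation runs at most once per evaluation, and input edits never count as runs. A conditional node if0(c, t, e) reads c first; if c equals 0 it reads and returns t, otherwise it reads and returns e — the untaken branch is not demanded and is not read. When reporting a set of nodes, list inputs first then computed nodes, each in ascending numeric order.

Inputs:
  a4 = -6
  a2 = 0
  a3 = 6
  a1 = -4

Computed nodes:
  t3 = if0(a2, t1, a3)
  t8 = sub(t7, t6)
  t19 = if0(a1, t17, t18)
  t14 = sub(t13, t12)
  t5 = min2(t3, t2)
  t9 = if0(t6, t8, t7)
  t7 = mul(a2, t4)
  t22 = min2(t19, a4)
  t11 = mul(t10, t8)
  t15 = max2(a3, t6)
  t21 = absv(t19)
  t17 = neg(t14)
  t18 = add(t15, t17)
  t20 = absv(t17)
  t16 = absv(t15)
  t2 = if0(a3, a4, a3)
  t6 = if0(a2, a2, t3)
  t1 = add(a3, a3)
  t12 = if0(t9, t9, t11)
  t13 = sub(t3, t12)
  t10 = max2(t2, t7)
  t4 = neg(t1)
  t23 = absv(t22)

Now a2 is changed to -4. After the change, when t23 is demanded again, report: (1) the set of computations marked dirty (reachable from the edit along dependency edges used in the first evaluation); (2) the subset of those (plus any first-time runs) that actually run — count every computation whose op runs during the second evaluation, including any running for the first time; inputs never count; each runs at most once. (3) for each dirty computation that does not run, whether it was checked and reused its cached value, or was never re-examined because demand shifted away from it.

First demand of the output computes:
  t1 = add(6, 6) = 12
  t3 = if0(a2=0 -> then branch t1) = 12
  t4 = neg(12) = -12
  t6 = if0(a2=0 -> then branch a2) = 0
  t7 = mul(0, -12) = 0
  t8 = sub(0, 0) = 0
  t9 = if0(t6=0 -> then branch t8) = 0
  t12 = if0(t9=0 -> then branch t9) = 0
  t13 = sub(12, 0) = 12
  t14 = sub(12, 0) = 12
  t15 = max2(6, 0) = 6
  t17 = neg(12) = -12
  t18 = add(6, -12) = -6
  t19 = if0(a1=-4 -> else branch t18) = -6
  t22 = min2(-6, -6) = -6
  t23 = absv(-6) = 6

After the edit, cleaning proceeds:
  t2: had never run; runs now, result 6.
  t3: a read changed (a2 0->-4) — executes, giving 6.
  t6: a read changed (a2 0->-4; a2 0->-4) — executes, giving 6.
  t7: a read changed (a2 0->-4) — executes, giving 48.
  t8: a read changed (t7 0->48; t6 0->6) — executes, giving 42.
  t9: a read changed (t6 0->6; t8 0->42) — executes, giving 48.
  t10: had never run; runs now, result 48.
  t11: had never run; runs now, result 2016.
  t12: a read changed (t9 0->48; t9 0->48) — executes, giving 2016.
  t13: a read changed (t3 12->6; t12 0->2016) — executes, giving -2010.
  t14: a read changed (t13 12->-2010; t12 0->2016) — executes, giving -4026.
  t15: a read changed (t6 0->6) — executes, giving 6 — identical to its old value.
  t17: a read changed (t14 12->-4026) — executes, giving 4026.
  t18: a read changed (t17 -12->4026) — executes, giving 4032.
  t19: a read changed (t18 -6->4032) — executes, giving 4032.
  t22: a read changed (t19 -6->4032) — executes, giving -6 — identical to its old value.
  t23: dirty, but its reads are unchanged (t22 unchanged); cached 6 stands.

Note the branch switch — t2, t10, t11 had no cache and run now for the first time.

The edit dirties: t3, t6, t7, t8, t9, t12, t13, t14, t15, t17, t18, t19, t22, t23.
16 computations run: t2, t3, t6, t7, t8, t9, t10, t11, t12, t13, t14, t15, t17, t18, t19, t22.
Cache hits after checking: t23.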